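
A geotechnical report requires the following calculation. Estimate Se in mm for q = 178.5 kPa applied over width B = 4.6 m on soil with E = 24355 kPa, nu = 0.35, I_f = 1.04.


Result: 30.767 mm

Derivation:
Using Se = q * B * (1 - nu^2) * I_f / E
1 - nu^2 = 1 - 0.35^2 = 0.8775
Se = 178.5 * 4.6 * 0.8775 * 1.04 / 24355
Se = 0.030767 m
Convert to mm: Se = 0.030767 * 1000 = 30.767 mm


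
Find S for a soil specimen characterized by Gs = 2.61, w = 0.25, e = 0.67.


Result: 0.9739

Derivation:
Using S = Gs * w / e
S = 2.61 * 0.25 / 0.67
S = 0.9739


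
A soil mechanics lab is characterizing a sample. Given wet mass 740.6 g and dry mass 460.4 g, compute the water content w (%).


Result: 60.86 %

Derivation:
Using w = (m_wet - m_dry) / m_dry * 100
m_wet - m_dry = 740.6 - 460.4 = 280.2 g
w = 280.2 / 460.4 * 100
w = 60.86 %


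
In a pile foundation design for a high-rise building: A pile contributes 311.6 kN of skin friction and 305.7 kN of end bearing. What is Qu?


Result: 617.3 kN

Derivation:
Using Qu = Qf + Qb
Qu = 311.6 + 305.7
Qu = 617.3 kN


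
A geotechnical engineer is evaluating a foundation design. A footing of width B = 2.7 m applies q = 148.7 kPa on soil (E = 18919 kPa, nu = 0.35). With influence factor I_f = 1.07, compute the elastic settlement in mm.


Using Se = q * B * (1 - nu^2) * I_f / E
1 - nu^2 = 1 - 0.35^2 = 0.8775
Se = 148.7 * 2.7 * 0.8775 * 1.07 / 18919
Se = 0.019925 m
Convert to mm: Se = 0.019925 * 1000 = 19.925 mm


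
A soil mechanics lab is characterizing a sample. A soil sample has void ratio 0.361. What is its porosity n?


Using the relation n = e / (1 + e)
n = 0.361 / (1 + 0.361)
n = 0.361 / 1.361
n = 0.2652


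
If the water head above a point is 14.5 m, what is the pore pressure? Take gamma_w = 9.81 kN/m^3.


Using u = gamma_w * h_w
u = 9.81 * 14.5
u = 142.25 kPa


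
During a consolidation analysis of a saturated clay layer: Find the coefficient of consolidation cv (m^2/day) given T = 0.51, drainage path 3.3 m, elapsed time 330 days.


Using cv = T * H_dr^2 / t
H_dr^2 = 3.3^2 = 10.89
cv = 0.51 * 10.89 / 330
cv = 0.01683 m^2/day


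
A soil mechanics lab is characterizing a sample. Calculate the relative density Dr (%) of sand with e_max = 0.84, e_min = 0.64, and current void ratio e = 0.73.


Result: 55.0 %

Derivation:
Using Dr = (e_max - e) / (e_max - e_min) * 100
e_max - e = 0.84 - 0.73 = 0.11
e_max - e_min = 0.84 - 0.64 = 0.2
Dr = 0.11 / 0.2 * 100
Dr = 55.0 %


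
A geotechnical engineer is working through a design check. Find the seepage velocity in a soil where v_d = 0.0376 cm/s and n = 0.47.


Using v_s = v_d / n
v_s = 0.0376 / 0.47
v_s = 0.08 cm/s


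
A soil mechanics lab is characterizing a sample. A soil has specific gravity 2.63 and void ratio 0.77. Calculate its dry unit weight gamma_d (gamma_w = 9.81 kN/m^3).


Using gamma_d = Gs * gamma_w / (1 + e)
gamma_d = 2.63 * 9.81 / (1 + 0.77)
gamma_d = 2.63 * 9.81 / 1.77
gamma_d = 14.576 kN/m^3


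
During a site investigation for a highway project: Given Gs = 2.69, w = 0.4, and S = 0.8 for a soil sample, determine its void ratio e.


Using the relation e = Gs * w / S
e = 2.69 * 0.4 / 0.8
e = 1.345


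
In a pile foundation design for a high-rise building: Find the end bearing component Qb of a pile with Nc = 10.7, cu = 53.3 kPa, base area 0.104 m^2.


Using Qb = Nc * cu * Ab
Qb = 10.7 * 53.3 * 0.104
Qb = 59.31 kN


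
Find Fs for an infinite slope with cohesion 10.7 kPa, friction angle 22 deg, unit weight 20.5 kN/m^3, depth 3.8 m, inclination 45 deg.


Result: 0.679

Derivation:
Using Fs = c / (gamma*H*sin(beta)*cos(beta)) + tan(phi)/tan(beta)
Cohesion contribution = 10.7 / (20.5*3.8*sin(45)*cos(45))
Cohesion contribution = 0.274711
Friction contribution = tan(22)/tan(45) = 0.404026
Fs = 0.274711 + 0.404026
Fs = 0.679


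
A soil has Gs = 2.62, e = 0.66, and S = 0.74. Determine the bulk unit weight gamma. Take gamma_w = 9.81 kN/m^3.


Result: 18.37 kN/m^3

Derivation:
Using gamma = gamma_w * (Gs + S*e) / (1 + e)
Numerator: Gs + S*e = 2.62 + 0.74*0.66 = 3.1084
Denominator: 1 + e = 1 + 0.66 = 1.66
gamma = 9.81 * 3.1084 / 1.66
gamma = 18.37 kN/m^3


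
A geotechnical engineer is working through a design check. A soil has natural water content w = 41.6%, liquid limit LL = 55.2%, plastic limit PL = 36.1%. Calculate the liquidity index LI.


Result: 0.288

Derivation:
First compute the plasticity index:
PI = LL - PL = 55.2 - 36.1 = 19.1
Then compute the liquidity index:
LI = (w - PL) / PI
LI = (41.6 - 36.1) / 19.1
LI = 0.288


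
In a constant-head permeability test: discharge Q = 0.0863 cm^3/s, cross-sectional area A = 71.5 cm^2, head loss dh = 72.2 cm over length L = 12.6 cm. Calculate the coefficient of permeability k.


Compute hydraulic gradient:
i = dh / L = 72.2 / 12.6 = 5.73016
Then apply Darcy's law:
k = Q / (A * i)
k = 0.0863 / (71.5 * 5.73016)
k = 0.0863 / 409.706
k = 0.000211 cm/s


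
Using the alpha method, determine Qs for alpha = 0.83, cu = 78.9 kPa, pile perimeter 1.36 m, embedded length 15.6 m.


Using Qs = alpha * cu * perimeter * L
Qs = 0.83 * 78.9 * 1.36 * 15.6
Qs = 1389.37 kN


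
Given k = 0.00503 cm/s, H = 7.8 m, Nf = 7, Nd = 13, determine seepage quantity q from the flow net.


Result: 0.0002113 m^3/s per m

Derivation:
Convert k to m/s for unit consistency with H:
k = 0.00503 cm/s = 0.00503 / 100 m/s = 5.03e-05 m/s
Using q = k * H * Nf / Nd
Nf / Nd = 7 / 13 = 0.5385
q = 5.03e-05 * 7.8 * 0.5385
q = 0.0002113 m^3/s per m


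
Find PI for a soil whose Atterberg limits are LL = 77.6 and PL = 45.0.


Using PI = LL - PL
PI = 77.6 - 45.0
PI = 32.6


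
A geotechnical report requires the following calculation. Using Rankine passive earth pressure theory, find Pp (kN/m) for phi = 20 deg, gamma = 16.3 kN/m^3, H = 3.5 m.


Compute passive earth pressure coefficient:
Kp = tan^2(45 + phi/2) = tan^2(55.0) = 2.039607
Compute passive force:
Pp = 0.5 * Kp * gamma * H^2
Pp = 0.5 * 2.039607 * 16.3 * 3.5^2
Pp = 203.63 kN/m


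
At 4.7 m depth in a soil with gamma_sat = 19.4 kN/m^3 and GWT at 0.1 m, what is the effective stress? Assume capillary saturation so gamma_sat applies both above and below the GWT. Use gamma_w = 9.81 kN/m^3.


Total stress = gamma_sat * depth
sigma = 19.4 * 4.7 = 91.18 kPa
Pore water pressure u = gamma_w * (depth - d_wt)
u = 9.81 * (4.7 - 0.1) = 45.126 kPa
Effective stress = sigma - u
sigma' = 91.18 - 45.126 = 46.05 kPa


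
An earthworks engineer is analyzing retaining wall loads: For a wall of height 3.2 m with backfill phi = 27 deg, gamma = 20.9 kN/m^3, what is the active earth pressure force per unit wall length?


Compute active earth pressure coefficient:
Ka = tan^2(45 - phi/2) = tan^2(31.5) = 0.375525
Compute active force:
Pa = 0.5 * Ka * gamma * H^2
Pa = 0.5 * 0.375525 * 20.9 * 3.2^2
Pa = 40.18 kN/m


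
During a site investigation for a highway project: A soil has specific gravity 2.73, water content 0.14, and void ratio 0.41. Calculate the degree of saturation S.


Using S = Gs * w / e
S = 2.73 * 0.14 / 0.41
S = 0.9322


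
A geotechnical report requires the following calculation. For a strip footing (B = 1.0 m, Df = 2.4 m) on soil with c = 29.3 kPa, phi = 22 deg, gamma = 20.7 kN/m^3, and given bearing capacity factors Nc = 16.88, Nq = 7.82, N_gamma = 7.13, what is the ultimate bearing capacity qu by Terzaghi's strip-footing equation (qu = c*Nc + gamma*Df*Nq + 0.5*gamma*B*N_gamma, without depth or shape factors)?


Result: 956.88 kPa

Derivation:
Compute qu = c*Nc + gamma*Df*Nq + 0.5*gamma*B*N_gamma
Term 1: 29.3 * 16.88 = 494.584
Term 2: 20.7 * 2.4 * 7.82 = 388.4976
Term 3: 0.5 * 20.7 * 1.0 * 7.13 = 73.7955
qu = 494.584 + 388.4976 + 73.7955
qu = 956.88 kPa


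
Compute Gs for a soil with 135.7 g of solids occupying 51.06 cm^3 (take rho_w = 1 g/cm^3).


Result: 2.658

Derivation:
Using Gs = m_s / (V_s * rho_w)
Since rho_w = 1 g/cm^3:
Gs = 135.7 / 51.06
Gs = 2.658


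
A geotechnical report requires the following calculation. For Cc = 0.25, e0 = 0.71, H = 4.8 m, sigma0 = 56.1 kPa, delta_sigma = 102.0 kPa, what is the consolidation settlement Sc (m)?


Using Sc = Cc * H / (1 + e0) * log10((sigma0 + delta_sigma) / sigma0)
Stress ratio = (56.1 + 102.0) / 56.1 = 2.81818
log10(2.81818) = 0.449969
Cc * H / (1 + e0) = 0.25 * 4.8 / (1 + 0.71) = 0.701754
Sc = 0.701754 * 0.449969
Sc = 0.3158 m


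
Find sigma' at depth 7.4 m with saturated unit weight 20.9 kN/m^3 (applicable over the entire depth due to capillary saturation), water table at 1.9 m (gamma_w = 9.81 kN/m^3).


Total stress = gamma_sat * depth
sigma = 20.9 * 7.4 = 154.66 kPa
Pore water pressure u = gamma_w * (depth - d_wt)
u = 9.81 * (7.4 - 1.9) = 53.955 kPa
Effective stress = sigma - u
sigma' = 154.66 - 53.955 = 100.71 kPa


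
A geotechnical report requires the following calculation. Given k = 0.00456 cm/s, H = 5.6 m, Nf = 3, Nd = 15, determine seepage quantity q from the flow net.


Result: 5.107e-05 m^3/s per m

Derivation:
Convert k to m/s for unit consistency with H:
k = 0.00456 cm/s = 0.00456 / 100 m/s = 4.56e-05 m/s
Using q = k * H * Nf / Nd
Nf / Nd = 3 / 15 = 0.2
q = 4.56e-05 * 5.6 * 0.2
q = 5.107e-05 m^3/s per m


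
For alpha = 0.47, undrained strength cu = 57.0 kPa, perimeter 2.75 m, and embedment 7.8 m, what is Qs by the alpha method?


Result: 574.65 kN

Derivation:
Using Qs = alpha * cu * perimeter * L
Qs = 0.47 * 57.0 * 2.75 * 7.8
Qs = 574.65 kN


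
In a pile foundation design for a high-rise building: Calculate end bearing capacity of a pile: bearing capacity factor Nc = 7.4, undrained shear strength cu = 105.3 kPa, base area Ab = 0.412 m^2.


Result: 321.04 kN

Derivation:
Using Qb = Nc * cu * Ab
Qb = 7.4 * 105.3 * 0.412
Qb = 321.04 kN


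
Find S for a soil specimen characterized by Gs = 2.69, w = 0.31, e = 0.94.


Result: 0.8871

Derivation:
Using S = Gs * w / e
S = 2.69 * 0.31 / 0.94
S = 0.8871


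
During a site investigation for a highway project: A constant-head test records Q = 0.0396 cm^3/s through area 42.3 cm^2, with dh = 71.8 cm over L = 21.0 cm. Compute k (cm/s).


Compute hydraulic gradient:
i = dh / L = 71.8 / 21.0 = 3.41905
Then apply Darcy's law:
k = Q / (A * i)
k = 0.0396 / (42.3 * 3.41905)
k = 0.0396 / 144.626
k = 0.000274 cm/s


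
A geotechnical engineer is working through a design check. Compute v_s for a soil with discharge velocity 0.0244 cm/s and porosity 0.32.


Result: 0.07625 cm/s

Derivation:
Using v_s = v_d / n
v_s = 0.0244 / 0.32
v_s = 0.07625 cm/s


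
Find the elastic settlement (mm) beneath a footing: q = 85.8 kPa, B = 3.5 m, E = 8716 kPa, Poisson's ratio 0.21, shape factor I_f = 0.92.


Using Se = q * B * (1 - nu^2) * I_f / E
1 - nu^2 = 1 - 0.21^2 = 0.9559
Se = 85.8 * 3.5 * 0.9559 * 0.92 / 8716
Se = 0.030300 m
Convert to mm: Se = 0.030300 * 1000 = 30.3 mm


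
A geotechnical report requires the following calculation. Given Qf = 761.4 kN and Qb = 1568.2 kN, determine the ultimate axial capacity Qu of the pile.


Using Qu = Qf + Qb
Qu = 761.4 + 1568.2
Qu = 2329.6 kN


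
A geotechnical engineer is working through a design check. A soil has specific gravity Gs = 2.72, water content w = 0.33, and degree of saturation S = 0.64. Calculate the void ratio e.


Using the relation e = Gs * w / S
e = 2.72 * 0.33 / 0.64
e = 1.4025


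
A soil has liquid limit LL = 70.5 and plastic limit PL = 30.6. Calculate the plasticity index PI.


Using PI = LL - PL
PI = 70.5 - 30.6
PI = 39.9


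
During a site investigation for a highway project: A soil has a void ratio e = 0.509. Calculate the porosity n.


Using the relation n = e / (1 + e)
n = 0.509 / (1 + 0.509)
n = 0.509 / 1.509
n = 0.3373


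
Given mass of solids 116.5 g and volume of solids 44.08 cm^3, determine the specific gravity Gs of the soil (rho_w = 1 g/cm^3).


Using Gs = m_s / (V_s * rho_w)
Since rho_w = 1 g/cm^3:
Gs = 116.5 / 44.08
Gs = 2.643


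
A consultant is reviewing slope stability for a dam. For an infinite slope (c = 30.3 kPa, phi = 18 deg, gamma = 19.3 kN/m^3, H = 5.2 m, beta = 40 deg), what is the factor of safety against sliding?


Using Fs = c / (gamma*H*sin(beta)*cos(beta)) + tan(phi)/tan(beta)
Cohesion contribution = 30.3 / (19.3*5.2*sin(40)*cos(40))
Cohesion contribution = 0.613141
Friction contribution = tan(18)/tan(40) = 0.387224
Fs = 0.613141 + 0.387224
Fs = 1.0


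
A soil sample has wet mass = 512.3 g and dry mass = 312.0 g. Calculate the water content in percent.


Result: 64.2 %

Derivation:
Using w = (m_wet - m_dry) / m_dry * 100
m_wet - m_dry = 512.3 - 312.0 = 200.3 g
w = 200.3 / 312.0 * 100
w = 64.2 %


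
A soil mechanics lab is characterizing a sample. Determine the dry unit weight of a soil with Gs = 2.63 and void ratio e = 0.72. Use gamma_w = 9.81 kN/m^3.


Result: 15.0 kN/m^3

Derivation:
Using gamma_d = Gs * gamma_w / (1 + e)
gamma_d = 2.63 * 9.81 / (1 + 0.72)
gamma_d = 2.63 * 9.81 / 1.72
gamma_d = 15.0 kN/m^3


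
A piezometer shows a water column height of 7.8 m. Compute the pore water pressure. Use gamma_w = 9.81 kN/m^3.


Using u = gamma_w * h_w
u = 9.81 * 7.8
u = 76.52 kPa


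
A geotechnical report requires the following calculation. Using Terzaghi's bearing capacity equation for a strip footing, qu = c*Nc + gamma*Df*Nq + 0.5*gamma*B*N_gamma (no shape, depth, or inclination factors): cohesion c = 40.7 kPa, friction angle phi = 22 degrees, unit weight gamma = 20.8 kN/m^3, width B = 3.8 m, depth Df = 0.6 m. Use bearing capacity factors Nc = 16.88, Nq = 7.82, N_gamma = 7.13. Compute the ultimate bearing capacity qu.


Compute qu = c*Nc + gamma*Df*Nq + 0.5*gamma*B*N_gamma
Term 1: 40.7 * 16.88 = 687.016
Term 2: 20.8 * 0.6 * 7.82 = 97.5936
Term 3: 0.5 * 20.8 * 3.8 * 7.13 = 281.7776
qu = 687.016 + 97.5936 + 281.7776
qu = 1066.39 kPa


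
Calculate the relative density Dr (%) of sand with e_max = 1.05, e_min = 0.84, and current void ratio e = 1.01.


Using Dr = (e_max - e) / (e_max - e_min) * 100
e_max - e = 1.05 - 1.01 = 0.04
e_max - e_min = 1.05 - 0.84 = 0.21
Dr = 0.04 / 0.21 * 100
Dr = 19.05 %


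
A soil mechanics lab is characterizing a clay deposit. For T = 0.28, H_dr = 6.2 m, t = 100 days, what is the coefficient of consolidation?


Using cv = T * H_dr^2 / t
H_dr^2 = 6.2^2 = 38.44
cv = 0.28 * 38.44 / 100
cv = 0.10763 m^2/day


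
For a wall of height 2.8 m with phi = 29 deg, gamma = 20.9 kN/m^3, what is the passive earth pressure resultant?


Compute passive earth pressure coefficient:
Kp = tan^2(45 + phi/2) = tan^2(59.5) = 2.88206
Compute passive force:
Pp = 0.5 * Kp * gamma * H^2
Pp = 0.5 * 2.88206 * 20.9 * 2.8^2
Pp = 236.12 kN/m


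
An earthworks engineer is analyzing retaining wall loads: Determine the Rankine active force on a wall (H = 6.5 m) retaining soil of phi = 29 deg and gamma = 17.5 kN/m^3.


Compute active earth pressure coefficient:
Ka = tan^2(45 - phi/2) = tan^2(30.5) = 0.346974
Compute active force:
Pa = 0.5 * Ka * gamma * H^2
Pa = 0.5 * 0.346974 * 17.5 * 6.5^2
Pa = 128.27 kN/m


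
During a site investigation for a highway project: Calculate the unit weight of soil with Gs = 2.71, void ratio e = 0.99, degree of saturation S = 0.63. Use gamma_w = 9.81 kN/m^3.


Using gamma = gamma_w * (Gs + S*e) / (1 + e)
Numerator: Gs + S*e = 2.71 + 0.63*0.99 = 3.3337
Denominator: 1 + e = 1 + 0.99 = 1.99
gamma = 9.81 * 3.3337 / 1.99
gamma = 16.434 kN/m^3


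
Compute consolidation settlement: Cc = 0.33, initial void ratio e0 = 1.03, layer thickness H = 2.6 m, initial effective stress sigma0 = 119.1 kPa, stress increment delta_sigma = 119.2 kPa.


Using Sc = Cc * H / (1 + e0) * log10((sigma0 + delta_sigma) / sigma0)
Stress ratio = (119.1 + 119.2) / 119.1 = 2.00084
log10(2.00084) = 0.301212
Cc * H / (1 + e0) = 0.33 * 2.6 / (1 + 1.03) = 0.42266
Sc = 0.42266 * 0.301212
Sc = 0.1273 m


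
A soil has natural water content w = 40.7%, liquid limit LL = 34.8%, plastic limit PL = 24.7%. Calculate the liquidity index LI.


First compute the plasticity index:
PI = LL - PL = 34.8 - 24.7 = 10.1
Then compute the liquidity index:
LI = (w - PL) / PI
LI = (40.7 - 24.7) / 10.1
LI = 1.584


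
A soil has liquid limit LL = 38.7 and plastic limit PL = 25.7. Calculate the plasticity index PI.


Result: 13.0

Derivation:
Using PI = LL - PL
PI = 38.7 - 25.7
PI = 13.0


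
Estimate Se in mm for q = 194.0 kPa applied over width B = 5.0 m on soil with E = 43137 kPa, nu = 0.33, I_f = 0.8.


Using Se = q * B * (1 - nu^2) * I_f / E
1 - nu^2 = 1 - 0.33^2 = 0.8911
Se = 194.0 * 5.0 * 0.8911 * 0.8 / 43137
Se = 0.016030 m
Convert to mm: Se = 0.016030 * 1000 = 16.03 mm


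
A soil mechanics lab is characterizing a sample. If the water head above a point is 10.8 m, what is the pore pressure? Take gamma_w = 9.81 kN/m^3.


Using u = gamma_w * h_w
u = 9.81 * 10.8
u = 105.95 kPa


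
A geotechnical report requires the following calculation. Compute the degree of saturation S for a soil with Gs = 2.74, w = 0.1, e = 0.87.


Using S = Gs * w / e
S = 2.74 * 0.1 / 0.87
S = 0.3149


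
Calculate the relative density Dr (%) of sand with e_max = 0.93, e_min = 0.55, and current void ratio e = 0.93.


Using Dr = (e_max - e) / (e_max - e_min) * 100
e_max - e = 0.93 - 0.93 = 0.0
e_max - e_min = 0.93 - 0.55 = 0.38
Dr = 0.0 / 0.38 * 100
Dr = 0.0 %


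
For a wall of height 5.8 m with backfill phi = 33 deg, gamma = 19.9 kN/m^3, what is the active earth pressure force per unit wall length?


Compute active earth pressure coefficient:
Ka = tan^2(45 - phi/2) = tan^2(28.5) = 0.294801
Compute active force:
Pa = 0.5 * Ka * gamma * H^2
Pa = 0.5 * 0.294801 * 19.9 * 5.8^2
Pa = 98.68 kN/m


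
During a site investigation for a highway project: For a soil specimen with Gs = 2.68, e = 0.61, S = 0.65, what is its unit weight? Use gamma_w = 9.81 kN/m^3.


Using gamma = gamma_w * (Gs + S*e) / (1 + e)
Numerator: Gs + S*e = 2.68 + 0.65*0.61 = 3.0765
Denominator: 1 + e = 1 + 0.61 = 1.61
gamma = 9.81 * 3.0765 / 1.61
gamma = 18.746 kN/m^3


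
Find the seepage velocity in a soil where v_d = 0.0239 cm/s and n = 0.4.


Using v_s = v_d / n
v_s = 0.0239 / 0.4
v_s = 0.05975 cm/s


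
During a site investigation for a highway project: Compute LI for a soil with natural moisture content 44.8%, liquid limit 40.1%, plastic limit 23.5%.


Result: 1.283

Derivation:
First compute the plasticity index:
PI = LL - PL = 40.1 - 23.5 = 16.6
Then compute the liquidity index:
LI = (w - PL) / PI
LI = (44.8 - 23.5) / 16.6
LI = 1.283


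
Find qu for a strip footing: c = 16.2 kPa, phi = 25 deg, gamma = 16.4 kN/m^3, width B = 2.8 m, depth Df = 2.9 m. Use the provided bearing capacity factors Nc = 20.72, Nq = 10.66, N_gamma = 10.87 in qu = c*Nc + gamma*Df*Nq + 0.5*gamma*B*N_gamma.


Compute qu = c*Nc + gamma*Df*Nq + 0.5*gamma*B*N_gamma
Term 1: 16.2 * 20.72 = 335.664
Term 2: 16.4 * 2.9 * 10.66 = 506.9896
Term 3: 0.5 * 16.4 * 2.8 * 10.87 = 249.5752
qu = 335.664 + 506.9896 + 249.5752
qu = 1092.23 kPa


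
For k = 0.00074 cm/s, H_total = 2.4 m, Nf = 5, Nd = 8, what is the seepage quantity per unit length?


Result: 1.11e-05 m^3/s per m

Derivation:
Convert k to m/s for unit consistency with H:
k = 0.00074 cm/s = 0.00074 / 100 m/s = 7.4e-06 m/s
Using q = k * H * Nf / Nd
Nf / Nd = 5 / 8 = 0.625
q = 7.4e-06 * 2.4 * 0.625
q = 1.11e-05 m^3/s per m


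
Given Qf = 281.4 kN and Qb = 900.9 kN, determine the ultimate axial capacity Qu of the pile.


Using Qu = Qf + Qb
Qu = 281.4 + 900.9
Qu = 1182.3 kN


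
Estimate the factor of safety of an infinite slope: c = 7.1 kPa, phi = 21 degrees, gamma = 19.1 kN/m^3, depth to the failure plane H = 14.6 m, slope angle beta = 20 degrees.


Using Fs = c / (gamma*H*sin(beta)*cos(beta)) + tan(phi)/tan(beta)
Cohesion contribution = 7.1 / (19.1*14.6*sin(20)*cos(20))
Cohesion contribution = 0.07922
Friction contribution = tan(21)/tan(20) = 1.05466
Fs = 0.07922 + 1.05466
Fs = 1.134


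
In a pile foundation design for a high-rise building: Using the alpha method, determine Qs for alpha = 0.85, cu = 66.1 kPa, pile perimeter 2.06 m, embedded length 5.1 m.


Result: 590.28 kN

Derivation:
Using Qs = alpha * cu * perimeter * L
Qs = 0.85 * 66.1 * 2.06 * 5.1
Qs = 590.28 kN


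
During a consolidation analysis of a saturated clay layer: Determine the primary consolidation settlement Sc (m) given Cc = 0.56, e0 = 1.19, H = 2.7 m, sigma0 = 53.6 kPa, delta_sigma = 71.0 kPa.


Using Sc = Cc * H / (1 + e0) * log10((sigma0 + delta_sigma) / sigma0)
Stress ratio = (53.6 + 71.0) / 53.6 = 2.32463
log10(2.32463) = 0.366353
Cc * H / (1 + e0) = 0.56 * 2.7 / (1 + 1.19) = 0.690411
Sc = 0.690411 * 0.366353
Sc = 0.2529 m


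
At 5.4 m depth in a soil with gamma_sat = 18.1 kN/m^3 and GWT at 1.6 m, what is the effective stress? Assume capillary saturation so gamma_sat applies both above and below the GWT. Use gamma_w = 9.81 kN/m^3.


Result: 60.46 kPa

Derivation:
Total stress = gamma_sat * depth
sigma = 18.1 * 5.4 = 97.74 kPa
Pore water pressure u = gamma_w * (depth - d_wt)
u = 9.81 * (5.4 - 1.6) = 37.278 kPa
Effective stress = sigma - u
sigma' = 97.74 - 37.278 = 60.46 kPa


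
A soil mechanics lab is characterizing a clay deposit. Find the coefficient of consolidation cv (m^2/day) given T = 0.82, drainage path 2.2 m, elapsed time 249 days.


Using cv = T * H_dr^2 / t
H_dr^2 = 2.2^2 = 4.84
cv = 0.82 * 4.84 / 249
cv = 0.01594 m^2/day


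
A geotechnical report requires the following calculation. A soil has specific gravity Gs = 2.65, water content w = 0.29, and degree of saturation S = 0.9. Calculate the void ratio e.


Result: 0.8539

Derivation:
Using the relation e = Gs * w / S
e = 2.65 * 0.29 / 0.9
e = 0.8539


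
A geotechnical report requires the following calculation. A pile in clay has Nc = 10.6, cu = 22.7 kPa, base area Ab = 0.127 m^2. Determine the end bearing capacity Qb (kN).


Using Qb = Nc * cu * Ab
Qb = 10.6 * 22.7 * 0.127
Qb = 30.56 kN


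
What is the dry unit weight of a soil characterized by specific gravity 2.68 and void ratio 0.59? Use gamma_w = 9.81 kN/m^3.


Using gamma_d = Gs * gamma_w / (1 + e)
gamma_d = 2.68 * 9.81 / (1 + 0.59)
gamma_d = 2.68 * 9.81 / 1.59
gamma_d = 16.535 kN/m^3


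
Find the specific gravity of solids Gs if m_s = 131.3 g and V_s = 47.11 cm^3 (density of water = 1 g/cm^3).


Using Gs = m_s / (V_s * rho_w)
Since rho_w = 1 g/cm^3:
Gs = 131.3 / 47.11
Gs = 2.787


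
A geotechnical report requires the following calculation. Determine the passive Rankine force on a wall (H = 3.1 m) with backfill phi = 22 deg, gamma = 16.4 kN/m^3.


Compute passive earth pressure coefficient:
Kp = tan^2(45 + phi/2) = tan^2(56.0) = 2.197987
Compute passive force:
Pp = 0.5 * Kp * gamma * H^2
Pp = 0.5 * 2.197987 * 16.4 * 3.1^2
Pp = 173.21 kN/m


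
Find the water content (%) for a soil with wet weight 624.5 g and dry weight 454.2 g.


Using w = (m_wet - m_dry) / m_dry * 100
m_wet - m_dry = 624.5 - 454.2 = 170.3 g
w = 170.3 / 454.2 * 100
w = 37.49 %


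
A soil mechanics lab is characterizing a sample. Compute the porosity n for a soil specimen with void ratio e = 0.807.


Using the relation n = e / (1 + e)
n = 0.807 / (1 + 0.807)
n = 0.807 / 1.807
n = 0.4466


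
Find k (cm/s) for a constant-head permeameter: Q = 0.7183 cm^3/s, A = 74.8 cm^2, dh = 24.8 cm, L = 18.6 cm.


Result: 0.007202 cm/s

Derivation:
Compute hydraulic gradient:
i = dh / L = 24.8 / 18.6 = 1.33333
Then apply Darcy's law:
k = Q / (A * i)
k = 0.7183 / (74.8 * 1.33333)
k = 0.7183 / 99.7333
k = 0.007202 cm/s


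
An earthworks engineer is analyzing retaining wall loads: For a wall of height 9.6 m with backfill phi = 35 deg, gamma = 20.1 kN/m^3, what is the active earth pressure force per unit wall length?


Compute active earth pressure coefficient:
Ka = tan^2(45 - phi/2) = tan^2(27.5) = 0.27099
Compute active force:
Pa = 0.5 * Ka * gamma * H^2
Pa = 0.5 * 0.27099 * 20.1 * 9.6^2
Pa = 250.99 kN/m


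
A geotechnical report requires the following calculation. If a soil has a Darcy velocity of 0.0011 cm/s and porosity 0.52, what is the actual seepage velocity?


Using v_s = v_d / n
v_s = 0.0011 / 0.52
v_s = 0.00212 cm/s


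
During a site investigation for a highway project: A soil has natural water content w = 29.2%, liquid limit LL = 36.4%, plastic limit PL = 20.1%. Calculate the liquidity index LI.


First compute the plasticity index:
PI = LL - PL = 36.4 - 20.1 = 16.3
Then compute the liquidity index:
LI = (w - PL) / PI
LI = (29.2 - 20.1) / 16.3
LI = 0.558


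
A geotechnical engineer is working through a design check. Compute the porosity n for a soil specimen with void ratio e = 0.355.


Using the relation n = e / (1 + e)
n = 0.355 / (1 + 0.355)
n = 0.355 / 1.355
n = 0.262


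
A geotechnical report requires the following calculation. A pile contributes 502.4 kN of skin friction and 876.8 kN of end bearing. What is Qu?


Using Qu = Qf + Qb
Qu = 502.4 + 876.8
Qu = 1379.2 kN


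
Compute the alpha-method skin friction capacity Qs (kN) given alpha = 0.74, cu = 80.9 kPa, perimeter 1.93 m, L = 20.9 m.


Using Qs = alpha * cu * perimeter * L
Qs = 0.74 * 80.9 * 1.93 * 20.9
Qs = 2414.81 kN


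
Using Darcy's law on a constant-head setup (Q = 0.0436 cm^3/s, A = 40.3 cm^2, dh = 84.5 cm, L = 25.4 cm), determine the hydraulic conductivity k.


Compute hydraulic gradient:
i = dh / L = 84.5 / 25.4 = 3.32677
Then apply Darcy's law:
k = Q / (A * i)
k = 0.0436 / (40.3 * 3.32677)
k = 0.0436 / 134.069
k = 0.000325 cm/s


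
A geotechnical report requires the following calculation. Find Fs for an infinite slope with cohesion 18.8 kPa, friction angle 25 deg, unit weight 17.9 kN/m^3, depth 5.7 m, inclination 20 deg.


Using Fs = c / (gamma*H*sin(beta)*cos(beta)) + tan(phi)/tan(beta)
Cohesion contribution = 18.8 / (17.9*5.7*sin(20)*cos(20))
Cohesion contribution = 0.573314
Friction contribution = tan(25)/tan(20) = 1.28117
Fs = 0.573314 + 1.28117
Fs = 1.854


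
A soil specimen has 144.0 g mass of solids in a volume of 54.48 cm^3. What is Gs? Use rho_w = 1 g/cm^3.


Result: 2.643

Derivation:
Using Gs = m_s / (V_s * rho_w)
Since rho_w = 1 g/cm^3:
Gs = 144.0 / 54.48
Gs = 2.643


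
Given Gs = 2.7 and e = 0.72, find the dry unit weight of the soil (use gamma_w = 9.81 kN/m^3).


Using gamma_d = Gs * gamma_w / (1 + e)
gamma_d = 2.7 * 9.81 / (1 + 0.72)
gamma_d = 2.7 * 9.81 / 1.72
gamma_d = 15.399 kN/m^3


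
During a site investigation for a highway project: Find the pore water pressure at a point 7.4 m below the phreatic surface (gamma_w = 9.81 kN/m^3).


Using u = gamma_w * h_w
u = 9.81 * 7.4
u = 72.59 kPa


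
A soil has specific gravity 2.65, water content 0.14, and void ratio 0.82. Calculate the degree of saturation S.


Using S = Gs * w / e
S = 2.65 * 0.14 / 0.82
S = 0.4524


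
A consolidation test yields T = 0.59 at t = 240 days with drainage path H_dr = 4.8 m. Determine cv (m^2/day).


Using cv = T * H_dr^2 / t
H_dr^2 = 4.8^2 = 23.04
cv = 0.59 * 23.04 / 240
cv = 0.05664 m^2/day


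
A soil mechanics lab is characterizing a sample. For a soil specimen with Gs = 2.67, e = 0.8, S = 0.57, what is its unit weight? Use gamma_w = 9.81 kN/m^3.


Using gamma = gamma_w * (Gs + S*e) / (1 + e)
Numerator: Gs + S*e = 2.67 + 0.57*0.8 = 3.126
Denominator: 1 + e = 1 + 0.8 = 1.8
gamma = 9.81 * 3.126 / 1.8
gamma = 17.037 kN/m^3


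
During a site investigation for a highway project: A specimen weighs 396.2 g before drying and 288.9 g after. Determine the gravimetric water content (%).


Using w = (m_wet - m_dry) / m_dry * 100
m_wet - m_dry = 396.2 - 288.9 = 107.3 g
w = 107.3 / 288.9 * 100
w = 37.14 %


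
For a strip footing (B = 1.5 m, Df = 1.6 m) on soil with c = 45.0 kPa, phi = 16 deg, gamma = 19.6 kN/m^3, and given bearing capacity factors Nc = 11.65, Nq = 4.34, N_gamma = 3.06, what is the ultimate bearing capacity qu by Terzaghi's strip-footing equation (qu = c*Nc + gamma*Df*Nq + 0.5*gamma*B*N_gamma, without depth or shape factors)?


Compute qu = c*Nc + gamma*Df*Nq + 0.5*gamma*B*N_gamma
Term 1: 45.0 * 11.65 = 524.25
Term 2: 19.6 * 1.6 * 4.34 = 136.1024
Term 3: 0.5 * 19.6 * 1.5 * 3.06 = 44.982
qu = 524.25 + 136.1024 + 44.982
qu = 705.33 kPa


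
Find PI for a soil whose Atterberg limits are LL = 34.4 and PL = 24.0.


Result: 10.4

Derivation:
Using PI = LL - PL
PI = 34.4 - 24.0
PI = 10.4


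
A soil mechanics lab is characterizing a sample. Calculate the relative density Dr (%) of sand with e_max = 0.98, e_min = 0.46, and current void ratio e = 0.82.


Using Dr = (e_max - e) / (e_max - e_min) * 100
e_max - e = 0.98 - 0.82 = 0.16
e_max - e_min = 0.98 - 0.46 = 0.52
Dr = 0.16 / 0.52 * 100
Dr = 30.77 %


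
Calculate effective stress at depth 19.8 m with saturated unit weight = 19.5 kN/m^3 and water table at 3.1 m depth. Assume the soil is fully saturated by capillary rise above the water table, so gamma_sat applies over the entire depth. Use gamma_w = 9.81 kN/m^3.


Total stress = gamma_sat * depth
sigma = 19.5 * 19.8 = 386.1 kPa
Pore water pressure u = gamma_w * (depth - d_wt)
u = 9.81 * (19.8 - 3.1) = 163.827 kPa
Effective stress = sigma - u
sigma' = 386.1 - 163.827 = 222.27 kPa


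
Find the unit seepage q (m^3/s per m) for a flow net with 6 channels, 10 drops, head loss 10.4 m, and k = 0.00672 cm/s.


Convert k to m/s for unit consistency with H:
k = 0.00672 cm/s = 0.00672 / 100 m/s = 6.72e-05 m/s
Using q = k * H * Nf / Nd
Nf / Nd = 6 / 10 = 0.6
q = 6.72e-05 * 10.4 * 0.6
q = 0.0004193 m^3/s per m


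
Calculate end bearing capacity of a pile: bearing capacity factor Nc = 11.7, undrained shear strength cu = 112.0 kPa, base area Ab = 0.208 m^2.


Using Qb = Nc * cu * Ab
Qb = 11.7 * 112.0 * 0.208
Qb = 272.56 kN


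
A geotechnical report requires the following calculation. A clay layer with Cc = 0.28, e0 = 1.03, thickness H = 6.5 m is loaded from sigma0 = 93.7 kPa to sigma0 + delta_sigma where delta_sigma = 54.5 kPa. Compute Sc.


Using Sc = Cc * H / (1 + e0) * log10((sigma0 + delta_sigma) / sigma0)
Stress ratio = (93.7 + 54.5) / 93.7 = 1.58164
log10(1.58164) = 0.199109
Cc * H / (1 + e0) = 0.28 * 6.5 / (1 + 1.03) = 0.896552
Sc = 0.896552 * 0.199109
Sc = 0.1785 m


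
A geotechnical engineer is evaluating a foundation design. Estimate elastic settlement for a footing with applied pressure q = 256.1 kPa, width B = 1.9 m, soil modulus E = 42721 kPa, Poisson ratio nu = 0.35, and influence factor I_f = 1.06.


Using Se = q * B * (1 - nu^2) * I_f / E
1 - nu^2 = 1 - 0.35^2 = 0.8775
Se = 256.1 * 1.9 * 0.8775 * 1.06 / 42721
Se = 0.010594 m
Convert to mm: Se = 0.010594 * 1000 = 10.594 mm


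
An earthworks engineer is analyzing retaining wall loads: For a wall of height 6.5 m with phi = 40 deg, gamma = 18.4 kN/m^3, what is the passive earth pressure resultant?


Compute passive earth pressure coefficient:
Kp = tan^2(45 + phi/2) = tan^2(65.0) = 4.59891
Compute passive force:
Pp = 0.5 * Kp * gamma * H^2
Pp = 0.5 * 4.59891 * 18.4 * 6.5^2
Pp = 1787.6 kN/m


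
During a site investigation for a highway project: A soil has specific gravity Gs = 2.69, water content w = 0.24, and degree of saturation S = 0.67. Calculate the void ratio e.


Using the relation e = Gs * w / S
e = 2.69 * 0.24 / 0.67
e = 0.9636


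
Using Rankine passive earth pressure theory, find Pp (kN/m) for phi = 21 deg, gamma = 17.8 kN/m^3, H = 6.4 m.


Compute passive earth pressure coefficient:
Kp = tan^2(45 + phi/2) = tan^2(55.5) = 2.117051
Compute passive force:
Pp = 0.5 * Kp * gamma * H^2
Pp = 0.5 * 2.117051 * 17.8 * 6.4^2
Pp = 771.76 kN/m


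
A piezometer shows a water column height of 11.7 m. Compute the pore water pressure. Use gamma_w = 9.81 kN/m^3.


Using u = gamma_w * h_w
u = 9.81 * 11.7
u = 114.78 kPa


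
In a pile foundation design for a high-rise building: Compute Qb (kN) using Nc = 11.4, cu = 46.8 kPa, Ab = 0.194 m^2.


Result: 103.5 kN

Derivation:
Using Qb = Nc * cu * Ab
Qb = 11.4 * 46.8 * 0.194
Qb = 103.5 kN


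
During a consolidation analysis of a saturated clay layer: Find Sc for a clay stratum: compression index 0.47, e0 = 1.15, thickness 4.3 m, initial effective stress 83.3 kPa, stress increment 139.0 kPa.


Result: 0.4007 m

Derivation:
Using Sc = Cc * H / (1 + e0) * log10((sigma0 + delta_sigma) / sigma0)
Stress ratio = (83.3 + 139.0) / 83.3 = 2.66867
log10(2.66867) = 0.426294
Cc * H / (1 + e0) = 0.47 * 4.3 / (1 + 1.15) = 0.94
Sc = 0.94 * 0.426294
Sc = 0.4007 m


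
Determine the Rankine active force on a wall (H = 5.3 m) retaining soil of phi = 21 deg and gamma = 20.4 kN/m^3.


Result: 135.34 kN/m

Derivation:
Compute active earth pressure coefficient:
Ka = tan^2(45 - phi/2) = tan^2(34.5) = 0.472355
Compute active force:
Pa = 0.5 * Ka * gamma * H^2
Pa = 0.5 * 0.472355 * 20.4 * 5.3^2
Pa = 135.34 kN/m


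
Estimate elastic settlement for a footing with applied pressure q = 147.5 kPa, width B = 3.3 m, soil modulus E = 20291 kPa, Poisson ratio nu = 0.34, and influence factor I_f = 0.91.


Result: 19.306 mm

Derivation:
Using Se = q * B * (1 - nu^2) * I_f / E
1 - nu^2 = 1 - 0.34^2 = 0.8844
Se = 147.5 * 3.3 * 0.8844 * 0.91 / 20291
Se = 0.019306 m
Convert to mm: Se = 0.019306 * 1000 = 19.306 mm


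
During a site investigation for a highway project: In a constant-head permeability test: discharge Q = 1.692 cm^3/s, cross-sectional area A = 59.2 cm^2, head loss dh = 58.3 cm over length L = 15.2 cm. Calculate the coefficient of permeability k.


Compute hydraulic gradient:
i = dh / L = 58.3 / 15.2 = 3.83553
Then apply Darcy's law:
k = Q / (A * i)
k = 1.692 / (59.2 * 3.83553)
k = 1.692 / 227.063
k = 0.007452 cm/s


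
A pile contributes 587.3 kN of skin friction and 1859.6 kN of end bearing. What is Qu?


Result: 2446.9 kN

Derivation:
Using Qu = Qf + Qb
Qu = 587.3 + 1859.6
Qu = 2446.9 kN


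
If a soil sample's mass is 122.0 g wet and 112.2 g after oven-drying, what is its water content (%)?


Using w = (m_wet - m_dry) / m_dry * 100
m_wet - m_dry = 122.0 - 112.2 = 9.8 g
w = 9.8 / 112.2 * 100
w = 8.73 %


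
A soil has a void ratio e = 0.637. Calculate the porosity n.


Using the relation n = e / (1 + e)
n = 0.637 / (1 + 0.637)
n = 0.637 / 1.637
n = 0.3891


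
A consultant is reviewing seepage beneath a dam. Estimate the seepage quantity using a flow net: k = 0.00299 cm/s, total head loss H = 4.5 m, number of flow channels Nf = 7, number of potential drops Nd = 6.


Result: 0.000157 m^3/s per m

Derivation:
Convert k to m/s for unit consistency with H:
k = 0.00299 cm/s = 0.00299 / 100 m/s = 2.99e-05 m/s
Using q = k * H * Nf / Nd
Nf / Nd = 7 / 6 = 1.1667
q = 2.99e-05 * 4.5 * 1.1667
q = 0.000157 m^3/s per m


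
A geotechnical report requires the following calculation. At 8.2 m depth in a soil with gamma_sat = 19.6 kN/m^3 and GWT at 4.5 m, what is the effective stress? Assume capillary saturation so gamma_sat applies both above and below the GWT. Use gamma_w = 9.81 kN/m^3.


Total stress = gamma_sat * depth
sigma = 19.6 * 8.2 = 160.72 kPa
Pore water pressure u = gamma_w * (depth - d_wt)
u = 9.81 * (8.2 - 4.5) = 36.297 kPa
Effective stress = sigma - u
sigma' = 160.72 - 36.297 = 124.42 kPa


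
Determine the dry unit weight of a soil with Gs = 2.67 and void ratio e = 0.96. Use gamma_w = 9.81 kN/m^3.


Result: 13.364 kN/m^3

Derivation:
Using gamma_d = Gs * gamma_w / (1 + e)
gamma_d = 2.67 * 9.81 / (1 + 0.96)
gamma_d = 2.67 * 9.81 / 1.96
gamma_d = 13.364 kN/m^3


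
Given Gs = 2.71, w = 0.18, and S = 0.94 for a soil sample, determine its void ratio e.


Result: 0.5189

Derivation:
Using the relation e = Gs * w / S
e = 2.71 * 0.18 / 0.94
e = 0.5189


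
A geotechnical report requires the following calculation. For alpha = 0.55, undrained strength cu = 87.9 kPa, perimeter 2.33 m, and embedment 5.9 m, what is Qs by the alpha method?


Using Qs = alpha * cu * perimeter * L
Qs = 0.55 * 87.9 * 2.33 * 5.9
Qs = 664.6 kN


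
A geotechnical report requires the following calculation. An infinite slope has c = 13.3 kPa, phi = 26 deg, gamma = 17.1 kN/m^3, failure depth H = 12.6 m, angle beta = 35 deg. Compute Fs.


Using Fs = c / (gamma*H*sin(beta)*cos(beta)) + tan(phi)/tan(beta)
Cohesion contribution = 13.3 / (17.1*12.6*sin(35)*cos(35))
Cohesion contribution = 0.13138
Friction contribution = tan(26)/tan(35) = 0.696554
Fs = 0.13138 + 0.696554
Fs = 0.828


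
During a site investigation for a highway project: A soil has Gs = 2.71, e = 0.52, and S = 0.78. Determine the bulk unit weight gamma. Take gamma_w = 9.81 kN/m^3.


Using gamma = gamma_w * (Gs + S*e) / (1 + e)
Numerator: Gs + S*e = 2.71 + 0.78*0.52 = 3.1156
Denominator: 1 + e = 1 + 0.52 = 1.52
gamma = 9.81 * 3.1156 / 1.52
gamma = 20.108 kN/m^3


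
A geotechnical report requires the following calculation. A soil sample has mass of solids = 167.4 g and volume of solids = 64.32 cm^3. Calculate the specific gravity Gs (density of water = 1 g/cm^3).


Using Gs = m_s / (V_s * rho_w)
Since rho_w = 1 g/cm^3:
Gs = 167.4 / 64.32
Gs = 2.603


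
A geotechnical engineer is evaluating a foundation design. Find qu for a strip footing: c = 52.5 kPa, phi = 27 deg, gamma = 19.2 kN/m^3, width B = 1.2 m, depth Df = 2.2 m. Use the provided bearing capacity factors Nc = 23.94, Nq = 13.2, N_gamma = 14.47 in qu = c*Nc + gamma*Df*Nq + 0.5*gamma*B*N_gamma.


Compute qu = c*Nc + gamma*Df*Nq + 0.5*gamma*B*N_gamma
Term 1: 52.5 * 23.94 = 1256.85
Term 2: 19.2 * 2.2 * 13.2 = 557.568
Term 3: 0.5 * 19.2 * 1.2 * 14.47 = 166.6944
qu = 1256.85 + 557.568 + 166.6944
qu = 1981.11 kPa


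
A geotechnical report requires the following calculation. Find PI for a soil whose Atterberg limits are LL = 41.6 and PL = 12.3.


Result: 29.3

Derivation:
Using PI = LL - PL
PI = 41.6 - 12.3
PI = 29.3


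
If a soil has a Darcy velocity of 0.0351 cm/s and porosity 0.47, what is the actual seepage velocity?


Result: 0.07468 cm/s

Derivation:
Using v_s = v_d / n
v_s = 0.0351 / 0.47
v_s = 0.07468 cm/s


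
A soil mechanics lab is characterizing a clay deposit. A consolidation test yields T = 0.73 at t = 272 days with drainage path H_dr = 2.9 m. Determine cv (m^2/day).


Using cv = T * H_dr^2 / t
H_dr^2 = 2.9^2 = 8.41
cv = 0.73 * 8.41 / 272
cv = 0.02257 m^2/day


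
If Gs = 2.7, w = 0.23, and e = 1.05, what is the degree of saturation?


Using S = Gs * w / e
S = 2.7 * 0.23 / 1.05
S = 0.5914


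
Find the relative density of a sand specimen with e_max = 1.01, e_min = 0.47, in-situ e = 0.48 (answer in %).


Using Dr = (e_max - e) / (e_max - e_min) * 100
e_max - e = 1.01 - 0.48 = 0.53
e_max - e_min = 1.01 - 0.47 = 0.54
Dr = 0.53 / 0.54 * 100
Dr = 98.15 %


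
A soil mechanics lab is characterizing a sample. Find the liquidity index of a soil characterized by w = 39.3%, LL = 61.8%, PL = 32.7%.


First compute the plasticity index:
PI = LL - PL = 61.8 - 32.7 = 29.1
Then compute the liquidity index:
LI = (w - PL) / PI
LI = (39.3 - 32.7) / 29.1
LI = 0.227


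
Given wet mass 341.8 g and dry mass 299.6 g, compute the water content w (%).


Using w = (m_wet - m_dry) / m_dry * 100
m_wet - m_dry = 341.8 - 299.6 = 42.2 g
w = 42.2 / 299.6 * 100
w = 14.09 %


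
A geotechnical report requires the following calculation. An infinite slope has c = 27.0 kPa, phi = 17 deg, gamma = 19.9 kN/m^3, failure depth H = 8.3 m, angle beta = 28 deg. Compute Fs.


Using Fs = c / (gamma*H*sin(beta)*cos(beta)) + tan(phi)/tan(beta)
Cohesion contribution = 27.0 / (19.9*8.3*sin(28)*cos(28))
Cohesion contribution = 0.394356
Friction contribution = tan(17)/tan(28) = 0.574996
Fs = 0.394356 + 0.574996
Fs = 0.969


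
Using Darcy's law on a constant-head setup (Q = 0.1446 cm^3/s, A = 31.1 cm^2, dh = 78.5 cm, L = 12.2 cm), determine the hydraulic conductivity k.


Compute hydraulic gradient:
i = dh / L = 78.5 / 12.2 = 6.43443
Then apply Darcy's law:
k = Q / (A * i)
k = 0.1446 / (31.1 * 6.43443)
k = 0.1446 / 200.111
k = 0.000723 cm/s


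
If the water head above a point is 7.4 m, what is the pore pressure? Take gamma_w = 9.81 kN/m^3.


Using u = gamma_w * h_w
u = 9.81 * 7.4
u = 72.59 kPa
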